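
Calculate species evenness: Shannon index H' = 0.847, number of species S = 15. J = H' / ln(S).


ln(15) = 2.70805
J = H' / ln(S) = 0.847 / 2.70805 = 0.312771 ≈ 0.3128

0.3128


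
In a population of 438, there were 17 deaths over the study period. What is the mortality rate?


Mortality rate = 17 / 438 = 0.038813 ≈ 0.0388

0.0388


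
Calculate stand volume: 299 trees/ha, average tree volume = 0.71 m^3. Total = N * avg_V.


V_stand = 299 * 0.71 = 212.29 ≈ 212.3 m^3/ha

212.3 m^3/ha


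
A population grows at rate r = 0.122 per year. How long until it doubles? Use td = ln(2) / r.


td = ln(2) / 0.122 = 0.693147 / 0.122 = 5.68153 ≈ 5.7 years

5.7 years


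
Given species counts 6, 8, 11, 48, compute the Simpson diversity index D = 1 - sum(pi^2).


Total N = 6 + 8 + 11 + 48 = 73
Per-species terms:
  p = 6/73 = 0.082192; p^2 = 0.082192^2 = 0.006756
  p = 8/73 = 0.109589; p^2 = 0.109589^2 = 0.012010
  p = 11/73 = 0.150685; p^2 = 0.150685^2 = 0.022706
  p = 48/73 = 0.657534; p^2 = 0.657534^2 = 0.432351
sum(p^2) = 0.006756 + 0.012010 + 0.022706 + 0.432351 = 0.473823
D = 1 - 0.473823 = 0.526177 ≈ 0.5262

0.5262


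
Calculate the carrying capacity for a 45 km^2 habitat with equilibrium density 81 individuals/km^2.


K = 81 * 45 = 3645 individuals

3645 individuals


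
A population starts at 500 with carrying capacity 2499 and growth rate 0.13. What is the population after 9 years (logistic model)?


(K - N0)/N0 = (2499 - 500)/500 = 1999/500 = 3.99800
r*t = 0.13 * 9 = 1.17; exp(-1.17) = 0.310367
3.99800 * 0.310367 = 1.24085
1 + 1.24085 = 2.24085
N = 2499 / 2.24085 = 1115.20 ≈ 1115

1115


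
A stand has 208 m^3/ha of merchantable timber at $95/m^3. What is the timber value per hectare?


Value = 208 * 95 = $19760/ha

$19760/ha


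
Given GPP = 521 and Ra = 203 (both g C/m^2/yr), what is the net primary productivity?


NPP = GPP - Ra = 521 - 203 = 318 g C/m^2/yr

318 g C/m^2/yr


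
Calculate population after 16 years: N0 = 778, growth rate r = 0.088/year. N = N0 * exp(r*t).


r*t = 0.088 * 16 = 1.408
exp(1.408) = 4.08777
N = 778 * 4.08777 = 3180.29 ≈ 3180

3180


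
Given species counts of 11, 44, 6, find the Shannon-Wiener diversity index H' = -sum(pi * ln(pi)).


Total N = 11 + 44 + 6 = 61
Per-species terms:
  p = 11/61 = 0.180328; ln(p) = -1.712978; p*ln(p) = 0.180328 * (-1.712978) = -0.308898
  p = 44/61 = 0.721311; ln(p) = -0.326685; p*ln(p) = 0.721311 * (-0.326685) = -0.235641
  p = 6/61 = 0.098361; ln(p) = -2.319111; p*ln(p) = 0.098361 * (-2.319111) = -0.228110
sum(p*ln(p)) = (-0.308898) + (-0.235641) + (-0.228110) = -0.772649
H' = -(-0.772649) = 0.772649 ≈ 0.7726

0.7726


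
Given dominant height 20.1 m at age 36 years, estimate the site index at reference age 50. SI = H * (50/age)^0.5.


50/36 = 1.38889
(1.38889)^0.5 = 1.17851
SI = 20.1 * 1.17851 = 23.6881 ≈ 23.7 m

23.7 m


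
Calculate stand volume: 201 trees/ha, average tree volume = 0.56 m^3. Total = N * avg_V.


V_stand = 201 * 0.56 = 112.56 ≈ 112.6 m^3/ha

112.6 m^3/ha


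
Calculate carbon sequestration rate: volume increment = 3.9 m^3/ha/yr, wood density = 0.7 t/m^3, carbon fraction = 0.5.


C = 3.9 * 0.7 * 0.5 = 1.365 ≈ 1.37 t C/ha/yr

1.37 t C/ha/yr


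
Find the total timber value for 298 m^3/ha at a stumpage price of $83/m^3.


Value = 298 * 83 = $24734/ha

$24734/ha


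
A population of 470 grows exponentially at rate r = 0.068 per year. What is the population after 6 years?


r*t = 0.068 * 6 = 0.408
exp(0.408) = 1.50381
N = 470 * 1.50381 = 706.791 ≈ 707

707


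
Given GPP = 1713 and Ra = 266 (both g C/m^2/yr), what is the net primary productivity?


NPP = GPP - Ra = 1713 - 266 = 1447 g C/m^2/yr

1447 g C/m^2/yr


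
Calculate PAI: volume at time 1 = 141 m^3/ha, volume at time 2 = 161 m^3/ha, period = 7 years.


PAI = (V2 - V1) / period = (161 - 141) / 7 = 20 / 7 = 2.8571 ≈ 2.86 m^3/ha/yr

2.86 m^3/ha/yr


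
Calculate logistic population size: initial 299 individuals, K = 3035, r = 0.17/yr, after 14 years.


(K - N0)/N0 = (3035 - 299)/299 = 2736/299 = 9.15050
r*t = 0.17 * 14 = 2.38; exp(-2.38) = 0.0925506
9.15050 * 0.0925506 = 0.846884
1 + 0.846884 = 1.84688
N = 3035 / 1.84688 = 1643.31 ≈ 1643

1643


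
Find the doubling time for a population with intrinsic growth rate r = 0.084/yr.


td = ln(2) / 0.084 = 0.693147 / 0.084 = 8.25175 ≈ 8.3 years

8.3 years


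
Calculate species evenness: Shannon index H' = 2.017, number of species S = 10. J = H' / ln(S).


ln(10) = 2.30259
J = H' / ln(S) = 2.017 / 2.30259 = 0.875970 ≈ 0.8760

0.8760


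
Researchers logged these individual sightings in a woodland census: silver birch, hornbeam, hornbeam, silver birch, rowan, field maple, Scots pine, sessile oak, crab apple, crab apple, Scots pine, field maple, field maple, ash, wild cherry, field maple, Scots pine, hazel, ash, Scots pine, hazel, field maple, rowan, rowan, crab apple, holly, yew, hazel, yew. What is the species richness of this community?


Total individuals logged = 29
Distinct species (count of individuals): silver birch (2), hornbeam (2), rowan (3), field maple (5), Scots pine (4), sessile oak (1), crab apple (3), ash (2), wild cherry (1), hazel (3), holly (1), yew (2)
Species richness = number of distinct species = 12

12


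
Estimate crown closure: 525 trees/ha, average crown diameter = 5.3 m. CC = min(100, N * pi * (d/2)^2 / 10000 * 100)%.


(d/2)^2 = (5.3/2)^2 = 2.65^2 = 7.0225
Crown area = 3.141593 * 7.0225 = 22.0618 m^2
N * area / 10000 * 100 = 525 * 22.0618 / 10000 * 100 = 115.824
CC = min(100, 115.824) = 100%

100%


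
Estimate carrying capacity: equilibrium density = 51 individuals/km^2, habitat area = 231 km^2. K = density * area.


K = 51 * 231 = 11781 individuals

11781 individuals


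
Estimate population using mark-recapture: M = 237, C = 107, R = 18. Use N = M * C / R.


N = M * C / R = 237 * 107 / 18 = 25359 / 18 = 1408.83 ≈ 1409

1409 individuals


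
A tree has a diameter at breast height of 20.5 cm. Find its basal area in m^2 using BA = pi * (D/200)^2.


D/200 = 20.5/200 = 0.1025 m
(D/200)^2 = 0.1025^2 = 0.01050625
BA = 3.141593 * 0.01050625 = 0.0330064 ≈ 0.0330 m^2

0.0330 m^2


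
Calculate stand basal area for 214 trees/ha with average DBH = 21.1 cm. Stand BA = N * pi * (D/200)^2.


(D/200)^2 = (21.1/200)^2 = 0.1055^2 = 0.01113025
Individual BA = 3.141593 * 0.01113025 = 0.0349667 m^2
Stand BA = 214 * 0.0349667 = 7.48287 ≈ 7.48 m^2/ha

7.48 m^2/ha


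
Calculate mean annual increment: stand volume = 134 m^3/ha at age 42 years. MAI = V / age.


MAI = 134 / 42 = 3.1905 ≈ 3.19 m^3/ha/yr

3.19 m^3/ha/yr


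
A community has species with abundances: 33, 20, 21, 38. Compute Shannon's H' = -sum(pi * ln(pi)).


Total N = 33 + 20 + 21 + 38 = 112
Per-species terms:
  p = 33/112 = 0.294643; ln(p) = -1.221991; p*ln(p) = 0.294643 * (-1.221991) = -0.360051
  p = 20/112 = 0.178571; ln(p) = -1.722769; p*ln(p) = 0.178571 * (-1.722769) = -0.307637
  p = 21/112 = 0.187500; ln(p) = -1.673976; p*ln(p) = 0.187500 * (-1.673976) = -0.313871
  p = 38/112 = 0.339286; ln(p) = -1.080912; p*ln(p) = 0.339286 * (-1.080912) = -0.366738
sum(p*ln(p)) = (-0.360051) + (-0.307637) + (-0.313871) + (-0.366738) = -1.348297
H' = -(-1.348297) = 1.348297 ≈ 1.3483

1.3483


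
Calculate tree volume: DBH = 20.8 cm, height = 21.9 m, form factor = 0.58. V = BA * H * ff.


(D/200)^2 = (20.8/200)^2 = 0.104^2 = 0.010816
BA = 3.141593 * 0.010816 = 0.0339795 m^2
V = 0.0339795 * 21.9 * 0.58 = 0.431608 ≈ 0.432 m^3

0.432 m^3


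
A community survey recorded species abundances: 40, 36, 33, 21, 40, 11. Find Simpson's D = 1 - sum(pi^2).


Total N = 40 + 36 + 33 + 21 + 40 + 11 = 181
Per-species terms:
  p = 40/181 = 0.220994; p^2 = 0.220994^2 = 0.048838
  p = 36/181 = 0.198895; p^2 = 0.198895^2 = 0.039559
  p = 33/181 = 0.182320; p^2 = 0.182320^2 = 0.033241
  p = 21/181 = 0.116022; p^2 = 0.116022^2 = 0.013461
  p = 40/181 = 0.220994; p^2 = 0.220994^2 = 0.048838
  p = 11/181 = 0.060773; p^2 = 0.060773^2 = 0.003693
sum(p^2) = 0.048838 + 0.039559 + 0.033241 + 0.013461 + 0.048838 + 0.003693 = 0.187630
D = 1 - 0.187630 = 0.812370 ≈ 0.8124

0.8124


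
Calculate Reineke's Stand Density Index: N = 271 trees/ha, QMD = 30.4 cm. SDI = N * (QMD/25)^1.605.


QMD/25 = 30.4/25 = 1.216
(1.216)^1.605 = exp(1.605 * ln(1.216)) = exp(1.605 * 0.195567) = exp(0.313885) = 1.36873
SDI = 271 * 1.36873 = 370.926 ≈ 371

371


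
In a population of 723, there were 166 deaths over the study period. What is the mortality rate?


Mortality rate = 166 / 723 = 0.229599 ≈ 0.2296

0.2296


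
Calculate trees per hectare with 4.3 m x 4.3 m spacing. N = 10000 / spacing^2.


N = 10000 / 4.3^2 = 10000 / 18.49 = 540.833 ≈ 541 trees/ha

541 trees/ha


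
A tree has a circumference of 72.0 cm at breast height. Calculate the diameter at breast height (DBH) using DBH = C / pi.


DBH = C / pi = 72.0 / 3.141593 = 22.9183 ≈ 22.92 cm

22.92 cm


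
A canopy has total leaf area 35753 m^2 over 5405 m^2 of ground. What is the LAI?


LAI = 35753 / 5405 = 6.6148 ≈ 6.61

6.61


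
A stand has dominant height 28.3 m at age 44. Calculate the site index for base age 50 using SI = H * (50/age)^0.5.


50/44 = 1.13636
(1.13636)^0.5 = 1.06600
SI = 28.3 * 1.06600 = 30.1678 ≈ 30.2 m

30.2 m


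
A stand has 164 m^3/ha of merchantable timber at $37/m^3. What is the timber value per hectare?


Value = 164 * 37 = $6068/ha

$6068/ha


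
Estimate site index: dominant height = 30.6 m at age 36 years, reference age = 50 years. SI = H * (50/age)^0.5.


50/36 = 1.38889
(1.38889)^0.5 = 1.17851
SI = 30.6 * 1.17851 = 36.0624 ≈ 36.1 m

36.1 m


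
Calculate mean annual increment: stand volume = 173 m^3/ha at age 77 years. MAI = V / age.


MAI = 173 / 77 = 2.2468 ≈ 2.25 m^3/ha/yr

2.25 m^3/ha/yr


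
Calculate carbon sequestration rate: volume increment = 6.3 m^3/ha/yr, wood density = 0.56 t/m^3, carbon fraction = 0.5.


C = 6.3 * 0.56 * 0.5 = 1.764 ≈ 1.76 t C/ha/yr

1.76 t C/ha/yr


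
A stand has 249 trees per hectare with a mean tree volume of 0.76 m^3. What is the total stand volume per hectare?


V_stand = 249 * 0.76 = 189.24 ≈ 189.2 m^3/ha

189.2 m^3/ha


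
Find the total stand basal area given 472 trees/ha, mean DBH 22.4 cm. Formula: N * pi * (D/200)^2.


(D/200)^2 = (22.4/200)^2 = 0.112^2 = 0.012544
Individual BA = 3.141593 * 0.012544 = 0.0394081 m^2
Stand BA = 472 * 0.0394081 = 18.6006 ≈ 18.60 m^2/ha

18.60 m^2/ha


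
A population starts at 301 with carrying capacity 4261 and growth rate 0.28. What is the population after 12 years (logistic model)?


(K - N0)/N0 = (4261 - 301)/301 = 3960/301 = 13.1561
r*t = 0.28 * 12 = 3.36; exp(-3.36) = 0.0347353
13.1561 * 0.0347353 = 0.456981
1 + 0.456981 = 1.45698
N = 4261 / 1.45698 = 2924.54 ≈ 2925

2925


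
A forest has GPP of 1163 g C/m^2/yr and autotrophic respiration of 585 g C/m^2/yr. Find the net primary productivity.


NPP = GPP - Ra = 1163 - 585 = 578 g C/m^2/yr

578 g C/m^2/yr


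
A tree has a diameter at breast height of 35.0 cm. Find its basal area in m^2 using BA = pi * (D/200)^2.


D/200 = 35.0/200 = 0.175 m
(D/200)^2 = 0.175^2 = 0.030625
BA = 3.141593 * 0.030625 = 0.0962113 ≈ 0.0962 m^2

0.0962 m^2


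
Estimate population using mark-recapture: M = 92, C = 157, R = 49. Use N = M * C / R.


N = M * C / R = 92 * 157 / 49 = 14444 / 49 = 294.78 ≈ 295

295 individuals


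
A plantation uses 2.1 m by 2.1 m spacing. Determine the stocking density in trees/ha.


N = 10000 / 2.1^2 = 10000 / 4.41 = 2267.57 ≈ 2268 trees/ha

2268 trees/ha


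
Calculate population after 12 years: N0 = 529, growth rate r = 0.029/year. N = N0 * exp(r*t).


r*t = 0.029 * 12 = 0.348
exp(0.348) = 1.41623
N = 529 * 1.41623 = 749.186 ≈ 749

749


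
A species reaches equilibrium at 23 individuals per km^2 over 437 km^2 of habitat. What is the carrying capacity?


K = 23 * 437 = 10051 individuals

10051 individuals


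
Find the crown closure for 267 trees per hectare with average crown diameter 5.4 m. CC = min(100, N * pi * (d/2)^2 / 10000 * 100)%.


(d/2)^2 = (5.4/2)^2 = 2.7^2 = 7.29
Crown area = 3.141593 * 7.29 = 22.9022 m^2
N * area / 10000 * 100 = 267 * 22.9022 / 10000 * 100 = 61.1489
CC = min(100, 61.1489) = 61.1489 ≈ 61.1%

61.1%


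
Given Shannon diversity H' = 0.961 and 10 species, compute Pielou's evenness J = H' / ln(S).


ln(10) = 2.30259
J = H' / ln(S) = 0.961 / 2.30259 = 0.417356 ≈ 0.4174

0.4174


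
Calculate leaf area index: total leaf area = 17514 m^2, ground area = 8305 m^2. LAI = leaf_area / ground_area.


LAI = 17514 / 8305 = 2.1089 ≈ 2.11

2.11


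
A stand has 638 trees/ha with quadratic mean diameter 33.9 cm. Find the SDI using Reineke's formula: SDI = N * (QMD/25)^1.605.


QMD/25 = 33.9/25 = 1.356
(1.356)^1.605 = exp(1.605 * ln(1.356)) = exp(1.605 * 0.304539) = exp(0.488785) = 1.63033
SDI = 638 * 1.63033 = 1040.15 ≈ 1040

1040


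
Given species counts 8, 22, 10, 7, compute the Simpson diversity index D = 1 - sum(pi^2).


Total N = 8 + 22 + 10 + 7 = 47
Per-species terms:
  p = 8/47 = 0.170213; p^2 = 0.170213^2 = 0.028972
  p = 22/47 = 0.468085; p^2 = 0.468085^2 = 0.219104
  p = 10/47 = 0.212766; p^2 = 0.212766^2 = 0.045269
  p = 7/47 = 0.148936; p^2 = 0.148936^2 = 0.022182
sum(p^2) = 0.028972 + 0.219104 + 0.045269 + 0.022182 = 0.315527
D = 1 - 0.315527 = 0.684473 ≈ 0.6845

0.6845


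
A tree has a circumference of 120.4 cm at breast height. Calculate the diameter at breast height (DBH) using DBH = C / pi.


DBH = C / pi = 120.4 / 3.141593 = 38.3245 ≈ 38.32 cm

38.32 cm


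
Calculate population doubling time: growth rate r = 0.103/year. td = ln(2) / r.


td = ln(2) / 0.103 = 0.693147 / 0.103 = 6.72958 ≈ 6.7 years

6.7 years


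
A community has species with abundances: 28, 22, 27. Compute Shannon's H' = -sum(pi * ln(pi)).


Total N = 28 + 22 + 27 = 77
Per-species terms:
  p = 28/77 = 0.363636; ln(p) = -1.011602; p*ln(p) = 0.363636 * (-1.011602) = -0.367855
  p = 22/77 = 0.285714; ln(p) = -1.252764; p*ln(p) = 0.285714 * (-1.252764) = -0.357932
  p = 27/77 = 0.350649; ln(p) = -1.047970; p*ln(p) = 0.350649 * (-1.047970) = -0.367470
sum(p*ln(p)) = (-0.367855) + (-0.357932) + (-0.367470) = -1.093257
H' = -(-1.093257) = 1.093257 ≈ 1.0933

1.0933


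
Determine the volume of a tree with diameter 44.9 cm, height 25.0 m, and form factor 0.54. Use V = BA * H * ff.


(D/200)^2 = (44.9/200)^2 = 0.2245^2 = 0.05040025
BA = 3.141593 * 0.05040025 = 0.158337 m^2
V = 0.158337 * 25.0 * 0.54 = 2.13755 ≈ 2.138 m^3

2.138 m^3


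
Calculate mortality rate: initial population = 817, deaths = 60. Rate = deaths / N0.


Mortality rate = 60 / 817 = 0.073439 ≈ 0.0734

0.0734


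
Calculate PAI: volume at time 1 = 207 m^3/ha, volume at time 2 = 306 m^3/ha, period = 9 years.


PAI = (V2 - V1) / period = (306 - 207) / 9 = 99 / 9 = 11.00 m^3/ha/yr

11.00 m^3/ha/yr


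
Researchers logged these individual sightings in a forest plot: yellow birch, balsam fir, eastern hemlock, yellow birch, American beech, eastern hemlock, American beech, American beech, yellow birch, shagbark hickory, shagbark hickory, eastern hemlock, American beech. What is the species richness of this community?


Total individuals logged = 13
Distinct species (count of individuals): yellow birch (3), balsam fir (1), eastern hemlock (3), American beech (4), shagbark hickory (2)
Species richness = number of distinct species = 5

5


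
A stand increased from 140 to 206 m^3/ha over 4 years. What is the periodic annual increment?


PAI = (V2 - V1) / period = (206 - 140) / 4 = 66 / 4 = 16.50 m^3/ha/yr

16.50 m^3/ha/yr


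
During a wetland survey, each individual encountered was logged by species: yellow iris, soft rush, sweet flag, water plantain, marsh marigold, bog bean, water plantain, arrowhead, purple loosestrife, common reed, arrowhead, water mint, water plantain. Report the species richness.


Total individuals logged = 13
Distinct species (count of individuals): yellow iris (1), soft rush (1), sweet flag (1), water plantain (3), marsh marigold (1), bog bean (1), arrowhead (2), purple loosestrife (1), common reed (1), water mint (1)
Species richness = number of distinct species = 10

10


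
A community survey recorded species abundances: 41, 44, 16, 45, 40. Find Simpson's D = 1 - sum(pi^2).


Total N = 41 + 44 + 16 + 45 + 40 = 186
Per-species terms:
  p = 41/186 = 0.220430; p^2 = 0.220430^2 = 0.048589
  p = 44/186 = 0.236559; p^2 = 0.236559^2 = 0.055960
  p = 16/186 = 0.086022; p^2 = 0.086022^2 = 0.007400
  p = 45/186 = 0.241935; p^2 = 0.241935^2 = 0.058533
  p = 40/186 = 0.215054; p^2 = 0.215054^2 = 0.046248
sum(p^2) = 0.048589 + 0.055960 + 0.007400 + 0.058533 + 0.046248 = 0.216730
D = 1 - 0.216730 = 0.783270 ≈ 0.7833

0.7833


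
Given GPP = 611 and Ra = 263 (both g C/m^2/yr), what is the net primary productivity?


NPP = GPP - Ra = 611 - 263 = 348 g C/m^2/yr

348 g C/m^2/yr


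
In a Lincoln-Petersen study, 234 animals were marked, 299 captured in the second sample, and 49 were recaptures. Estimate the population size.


N = M * C / R = 234 * 299 / 49 = 69966 / 49 = 1427.88 ≈ 1428

1428 individuals


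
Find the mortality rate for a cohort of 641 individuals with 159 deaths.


Mortality rate = 159 / 641 = 0.2480499 ≈ 0.2480

0.2480


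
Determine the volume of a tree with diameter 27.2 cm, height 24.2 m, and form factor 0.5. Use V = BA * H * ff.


(D/200)^2 = (27.2/200)^2 = 0.136^2 = 0.018496
BA = 3.141593 * 0.018496 = 0.0581069 m^2
V = 0.0581069 * 24.2 * 0.5 = 0.703093 ≈ 0.703 m^3

0.703 m^3


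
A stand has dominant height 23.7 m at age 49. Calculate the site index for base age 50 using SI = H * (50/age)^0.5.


50/49 = 1.02041
(1.02041)^0.5 = 1.01015
SI = 23.7 * 1.01015 = 23.9406 ≈ 23.9 m

23.9 m


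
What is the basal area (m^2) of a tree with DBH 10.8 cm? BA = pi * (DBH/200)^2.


D/200 = 10.8/200 = 0.054 m
(D/200)^2 = 0.054^2 = 0.002916
BA = 3.141593 * 0.002916 = 0.00916089 ≈ 0.0092 m^2

0.0092 m^2


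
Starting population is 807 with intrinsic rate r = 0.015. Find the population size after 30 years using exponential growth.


r*t = 0.015 * 30 = 0.45
exp(0.45) = 1.56831
N = 807 * 1.56831 = 1265.63 ≈ 1266

1266


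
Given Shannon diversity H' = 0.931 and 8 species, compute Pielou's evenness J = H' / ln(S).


ln(8) = 2.07944
J = H' / ln(S) = 0.931 / 2.07944 = 0.447717 ≈ 0.4477

0.4477


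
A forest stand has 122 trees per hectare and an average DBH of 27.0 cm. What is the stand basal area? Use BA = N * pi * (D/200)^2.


(D/200)^2 = (27.0/200)^2 = 0.135^2 = 0.018225
Individual BA = 3.141593 * 0.018225 = 0.0572555 m^2
Stand BA = 122 * 0.0572555 = 6.98517 ≈ 6.99 m^2/ha

6.99 m^2/ha


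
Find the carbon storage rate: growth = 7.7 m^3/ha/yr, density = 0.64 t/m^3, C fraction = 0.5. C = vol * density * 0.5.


C = 7.7 * 0.64 * 0.5 = 2.464 ≈ 2.46 t C/ha/yr

2.46 t C/ha/yr


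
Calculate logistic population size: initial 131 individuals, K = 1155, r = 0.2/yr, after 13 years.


(K - N0)/N0 = (1155 - 131)/131 = 1024/131 = 7.81679
r*t = 0.2 * 13 = 2.6; exp(-2.6) = 0.0742736
7.81679 * 0.0742736 = 0.580581
1 + 0.580581 = 1.58058
N = 1155 / 1.58058 = 730.744 ≈ 731

731


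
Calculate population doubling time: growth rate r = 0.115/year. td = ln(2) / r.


td = ln(2) / 0.115 = 0.693147 / 0.115 = 6.02737 ≈ 6.0 years

6.0 years


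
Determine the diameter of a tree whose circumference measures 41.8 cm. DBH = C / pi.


DBH = C / pi = 41.8 / 3.141593 = 13.3054 ≈ 13.31 cm

13.31 cm


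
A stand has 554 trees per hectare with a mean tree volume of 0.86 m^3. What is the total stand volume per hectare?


V_stand = 554 * 0.86 = 476.44 ≈ 476.4 m^3/ha

476.4 m^3/ha


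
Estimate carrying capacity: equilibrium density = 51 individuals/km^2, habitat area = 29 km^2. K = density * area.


K = 51 * 29 = 1479 individuals

1479 individuals


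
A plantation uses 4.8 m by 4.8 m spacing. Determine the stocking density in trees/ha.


N = 10000 / 4.8^2 = 10000 / 23.04 = 434.028 ≈ 434 trees/ha

434 trees/ha


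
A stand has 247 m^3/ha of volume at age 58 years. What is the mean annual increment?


MAI = 247 / 58 = 4.2586 ≈ 4.26 m^3/ha/yr

4.26 m^3/ha/yr


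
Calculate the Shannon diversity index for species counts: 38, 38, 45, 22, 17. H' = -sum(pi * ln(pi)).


Total N = 38 + 38 + 45 + 22 + 17 = 160
Per-species terms:
  p = 38/160 = 0.237500; ln(p) = -1.437588; p*ln(p) = 0.237500 * (-1.437588) = -0.341427
  p = 38/160 = 0.237500; ln(p) = -1.437588; p*ln(p) = 0.237500 * (-1.437588) = -0.341427
  p = 45/160 = 0.281250; ln(p) = -1.268511; p*ln(p) = 0.281250 * (-1.268511) = -0.356769
  p = 22/160 = 0.137500; ln(p) = -1.984131; p*ln(p) = 0.137500 * (-1.984131) = -0.272818
  p = 17/160 = 0.106250; ln(p) = -2.241960; p*ln(p) = 0.106250 * (-2.241960) = -0.238208
sum(p*ln(p)) = (-0.341427) + (-0.341427) + (-0.356769) + (-0.272818) + (-0.238208) = -1.550649
H' = -(-1.550649) = 1.550649 ≈ 1.5506

1.5506


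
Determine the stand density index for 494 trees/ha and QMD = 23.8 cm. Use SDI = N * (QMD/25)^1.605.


QMD/25 = 23.8/25 = 0.952
(0.952)^1.605 = exp(1.605 * ln(0.952)) = exp(1.605 * (-0.0491902)) = exp(-0.0789503) = 0.924086
SDI = 494 * 0.924086 = 456.498 ≈ 456

456


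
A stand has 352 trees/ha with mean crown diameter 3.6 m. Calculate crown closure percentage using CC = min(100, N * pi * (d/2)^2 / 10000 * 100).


(d/2)^2 = (3.6/2)^2 = 1.8^2 = 3.24
Crown area = 3.141593 * 3.24 = 10.1788 m^2
N * area / 10000 * 100 = 352 * 10.1788 / 10000 * 100 = 35.8294
CC = min(100, 35.8294) = 35.8294 ≈ 35.8%

35.8%


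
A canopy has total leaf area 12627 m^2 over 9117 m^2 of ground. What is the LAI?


LAI = 12627 / 9117 = 1.384995 ≈ 1.38

1.38


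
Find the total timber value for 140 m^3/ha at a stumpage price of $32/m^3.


Value = 140 * 32 = $4480/ha

$4480/ha


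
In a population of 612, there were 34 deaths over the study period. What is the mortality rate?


Mortality rate = 34 / 612 = 0.055556 ≈ 0.0556

0.0556


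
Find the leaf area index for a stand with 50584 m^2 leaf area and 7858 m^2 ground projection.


LAI = 50584 / 7858 = 6.4373 ≈ 6.44

6.44


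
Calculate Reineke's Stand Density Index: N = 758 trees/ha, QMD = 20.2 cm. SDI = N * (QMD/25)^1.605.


QMD/25 = 20.2/25 = 0.808
(0.808)^1.605 = exp(1.605 * ln(0.808)) = exp(1.605 * (-0.213193)) = exp(-0.342175) = 0.710224
SDI = 758 * 0.710224 = 538.350 ≈ 538

538


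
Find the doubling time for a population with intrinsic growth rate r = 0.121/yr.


td = ln(2) / 0.121 = 0.693147 / 0.121 = 5.72849 ≈ 5.7 years

5.7 years


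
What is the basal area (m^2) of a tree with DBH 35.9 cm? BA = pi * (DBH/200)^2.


D/200 = 35.9/200 = 0.1795 m
(D/200)^2 = 0.1795^2 = 0.03222025
BA = 3.141593 * 0.03222025 = 0.101223 ≈ 0.1012 m^2

0.1012 m^2


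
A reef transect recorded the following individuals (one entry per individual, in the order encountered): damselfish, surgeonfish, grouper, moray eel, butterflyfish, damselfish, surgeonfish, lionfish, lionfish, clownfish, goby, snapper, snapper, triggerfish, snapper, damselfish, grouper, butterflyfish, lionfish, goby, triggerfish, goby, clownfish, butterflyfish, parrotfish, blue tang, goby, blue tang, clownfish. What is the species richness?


Total individuals logged = 29
Distinct species (count of individuals): damselfish (3), surgeonfish (2), grouper (2), moray eel (1), butterflyfish (3), lionfish (3), clownfish (3), goby (4), snapper (3), triggerfish (2), parrotfish (1), blue tang (2)
Species richness = number of distinct species = 12

12


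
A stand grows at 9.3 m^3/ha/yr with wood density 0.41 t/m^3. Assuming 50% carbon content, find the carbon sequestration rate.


C = 9.3 * 0.41 * 0.5 = 1.9065 ≈ 1.91 t C/ha/yr

1.91 t C/ha/yr


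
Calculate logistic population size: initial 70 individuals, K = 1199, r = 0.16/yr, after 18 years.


(K - N0)/N0 = (1199 - 70)/70 = 1129/70 = 16.1286
r*t = 0.16 * 18 = 2.88; exp(-2.88) = 0.0561348
16.1286 * 0.0561348 = 0.905376
1 + 0.905376 = 1.90538
N = 1199 / 1.90538 = 629.271 ≈ 629

629


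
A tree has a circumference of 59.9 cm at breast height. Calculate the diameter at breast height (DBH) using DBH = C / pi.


DBH = C / pi = 59.9 / 3.141593 = 19.0668 ≈ 19.07 cm

19.07 cm


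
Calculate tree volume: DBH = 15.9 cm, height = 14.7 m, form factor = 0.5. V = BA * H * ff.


(D/200)^2 = (15.9/200)^2 = 0.0795^2 = 0.00632025
BA = 3.141593 * 0.00632025 = 0.0198557 m^2
V = 0.0198557 * 14.7 * 0.5 = 0.145939 ≈ 0.146 m^3

0.146 m^3


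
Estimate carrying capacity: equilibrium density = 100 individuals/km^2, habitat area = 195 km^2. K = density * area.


K = 100 * 195 = 19500 individuals

19500 individuals


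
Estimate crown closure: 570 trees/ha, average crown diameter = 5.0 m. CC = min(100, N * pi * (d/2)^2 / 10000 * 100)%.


(d/2)^2 = (5.0/2)^2 = 2.5^2 = 6.25
Crown area = 3.141593 * 6.25 = 19.6350 m^2
N * area / 10000 * 100 = 570 * 19.6350 / 10000 * 100 = 111.920
CC = min(100, 111.920) = 100%

100%


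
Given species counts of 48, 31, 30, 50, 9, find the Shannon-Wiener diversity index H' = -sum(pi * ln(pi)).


Total N = 48 + 31 + 30 + 50 + 9 = 168
Per-species terms:
  p = 48/168 = 0.285714; ln(p) = -1.252764; p*ln(p) = 0.285714 * (-1.252764) = -0.357932
  p = 31/168 = 0.184524; ln(p) = -1.689976; p*ln(p) = 0.184524 * (-1.689976) = -0.311841
  p = 30/168 = 0.178571; ln(p) = -1.722769; p*ln(p) = 0.178571 * (-1.722769) = -0.307637
  p = 50/168 = 0.297619; ln(p) = -1.211941; p*ln(p) = 0.297619 * (-1.211941) = -0.360697
  p = 9/168 = 0.053571; ln(p) = -2.926747; p*ln(p) = 0.053571 * (-2.926747) = -0.156789
sum(p*ln(p)) = (-0.357932) + (-0.311841) + (-0.307637) + (-0.360697) + (-0.156789) = -1.494896
H' = -(-1.494896) = 1.494896 ≈ 1.4949

1.4949


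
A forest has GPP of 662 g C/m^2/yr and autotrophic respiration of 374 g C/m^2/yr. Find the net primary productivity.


NPP = GPP - Ra = 662 - 374 = 288 g C/m^2/yr

288 g C/m^2/yr


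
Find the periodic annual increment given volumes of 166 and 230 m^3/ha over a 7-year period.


PAI = (V2 - V1) / period = (230 - 166) / 7 = 64 / 7 = 9.1429 ≈ 9.14 m^3/ha/yr

9.14 m^3/ha/yr


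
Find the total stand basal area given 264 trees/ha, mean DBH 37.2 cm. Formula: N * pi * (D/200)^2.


(D/200)^2 = (37.2/200)^2 = 0.186^2 = 0.034596
Individual BA = 3.141593 * 0.034596 = 0.108687 m^2
Stand BA = 264 * 0.108687 = 28.6934 ≈ 28.69 m^2/ha

28.69 m^2/ha


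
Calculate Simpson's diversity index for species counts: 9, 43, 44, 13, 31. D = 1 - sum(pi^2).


Total N = 9 + 43 + 44 + 13 + 31 = 140
Per-species terms:
  p = 9/140 = 0.064286; p^2 = 0.064286^2 = 0.004133
  p = 43/140 = 0.307143; p^2 = 0.307143^2 = 0.094337
  p = 44/140 = 0.314286; p^2 = 0.314286^2 = 0.098776
  p = 13/140 = 0.092857; p^2 = 0.092857^2 = 0.008622
  p = 31/140 = 0.221429; p^2 = 0.221429^2 = 0.049031
sum(p^2) = 0.004133 + 0.094337 + 0.098776 + 0.008622 + 0.049031 = 0.254899
D = 1 - 0.254899 = 0.745101 ≈ 0.7451

0.7451


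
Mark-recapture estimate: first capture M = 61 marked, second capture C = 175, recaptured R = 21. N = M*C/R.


N = M * C / R = 61 * 175 / 21 = 10675 / 21 = 508.33 ≈ 508

508 individuals


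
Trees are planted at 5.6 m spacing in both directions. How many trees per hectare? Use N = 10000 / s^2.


N = 10000 / 5.6^2 = 10000 / 31.36 = 318.878 ≈ 319 trees/ha

319 trees/ha


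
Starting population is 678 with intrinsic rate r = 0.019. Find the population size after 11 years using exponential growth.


r*t = 0.019 * 11 = 0.209
exp(0.209) = 1.23244
N = 678 * 1.23244 = 835.594 ≈ 836

836


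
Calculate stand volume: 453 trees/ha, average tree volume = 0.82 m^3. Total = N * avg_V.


V_stand = 453 * 0.82 = 371.46 ≈ 371.5 m^3/ha

371.5 m^3/ha


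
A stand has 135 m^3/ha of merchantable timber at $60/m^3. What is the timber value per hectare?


Value = 135 * 60 = $8100/ha

$8100/ha


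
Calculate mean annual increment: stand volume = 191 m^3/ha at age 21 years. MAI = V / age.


MAI = 191 / 21 = 9.0952 ≈ 9.10 m^3/ha/yr

9.10 m^3/ha/yr


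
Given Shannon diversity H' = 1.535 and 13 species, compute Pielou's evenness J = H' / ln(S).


ln(13) = 2.56495
J = H' / ln(S) = 1.535 / 2.56495 = 0.598452 ≈ 0.5985

0.5985


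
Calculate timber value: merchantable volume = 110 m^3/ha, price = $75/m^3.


Value = 110 * 75 = $8250/ha

$8250/ha


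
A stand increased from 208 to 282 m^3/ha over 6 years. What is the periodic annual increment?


PAI = (V2 - V1) / period = (282 - 208) / 6 = 74 / 6 = 12.3333 ≈ 12.33 m^3/ha/yr

12.33 m^3/ha/yr


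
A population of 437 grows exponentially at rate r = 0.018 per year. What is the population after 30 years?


r*t = 0.018 * 30 = 0.54
exp(0.54) = 1.71601
N = 437 * 1.71601 = 749.896 ≈ 750

750


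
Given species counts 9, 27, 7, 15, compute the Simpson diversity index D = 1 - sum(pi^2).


Total N = 9 + 27 + 7 + 15 = 58
Per-species terms:
  p = 9/58 = 0.155172; p^2 = 0.155172^2 = 0.024078
  p = 27/58 = 0.465517; p^2 = 0.465517^2 = 0.216706
  p = 7/58 = 0.120690; p^2 = 0.120690^2 = 0.014566
  p = 15/58 = 0.258621; p^2 = 0.258621^2 = 0.066885
sum(p^2) = 0.024078 + 0.216706 + 0.014566 + 0.066885 = 0.322235
D = 1 - 0.322235 = 0.677765 ≈ 0.6778

0.6778


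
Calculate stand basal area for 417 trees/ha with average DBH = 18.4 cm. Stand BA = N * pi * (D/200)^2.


(D/200)^2 = (18.4/200)^2 = 0.092^2 = 0.008464
Individual BA = 3.141593 * 0.008464 = 0.0265904 m^2
Stand BA = 417 * 0.0265904 = 11.0882 ≈ 11.09 m^2/ha

11.09 m^2/ha


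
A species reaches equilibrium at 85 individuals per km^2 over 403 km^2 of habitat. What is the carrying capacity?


K = 85 * 403 = 34255 individuals

34255 individuals


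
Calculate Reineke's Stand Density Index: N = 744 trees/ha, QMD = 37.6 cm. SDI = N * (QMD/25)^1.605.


QMD/25 = 37.6/25 = 1.504
(1.504)^1.605 = exp(1.605 * ln(1.504)) = exp(1.605 * 0.408128) = exp(0.655045) = 1.92523
SDI = 744 * 1.92523 = 1432.37 ≈ 1432

1432


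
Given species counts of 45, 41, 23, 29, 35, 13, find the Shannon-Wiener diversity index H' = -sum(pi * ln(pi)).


Total N = 45 + 41 + 23 + 29 + 35 + 13 = 186
Per-species terms:
  p = 45/186 = 0.241935; ln(p) = -1.419086; p*ln(p) = 0.241935 * (-1.419086) = -0.343327
  p = 41/186 = 0.220430; ln(p) = -1.512175; p*ln(p) = 0.220430 * (-1.512175) = -0.333329
  p = 23/186 = 0.123656; ln(p) = -2.090252; p*ln(p) = 0.123656 * (-2.090252) = -0.258472
  p = 29/186 = 0.155914; ln(p) = -1.858451; p*ln(p) = 0.155914 * (-1.858451) = -0.289759
  p = 35/186 = 0.188172; ln(p) = -1.670399; p*ln(p) = 0.188172 * (-1.670399) = -0.314322
  p = 13/186 = 0.069892; ln(p) = -2.660804; p*ln(p) = 0.069892 * (-2.660804) = -0.185969
sum(p*ln(p)) = (-0.343327) + (-0.333329) + (-0.258472) + (-0.289759) + (-0.314322) + (-0.185969) = -1.725178
H' = -(-1.725178) = 1.725178 ≈ 1.7252

1.7252


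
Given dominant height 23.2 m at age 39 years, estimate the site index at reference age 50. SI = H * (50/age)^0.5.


50/39 = 1.28205
(1.28205)^0.5 = 1.13228
SI = 23.2 * 1.13228 = 26.2689 ≈ 26.3 m

26.3 m


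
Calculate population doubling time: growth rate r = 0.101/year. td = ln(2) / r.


td = ln(2) / 0.101 = 0.693147 / 0.101 = 6.86284 ≈ 6.9 years

6.9 years


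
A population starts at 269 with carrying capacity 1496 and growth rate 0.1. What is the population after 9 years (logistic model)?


(K - N0)/N0 = (1496 - 269)/269 = 1227/269 = 4.56134
r*t = 0.1 * 9 = 0.9; exp(-0.9) = 0.406570
4.56134 * 0.406570 = 1.85450
1 + 1.85450 = 2.85450
N = 1496 / 2.85450 = 524.085 ≈ 524

524


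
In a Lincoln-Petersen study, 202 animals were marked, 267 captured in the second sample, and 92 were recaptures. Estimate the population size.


N = M * C / R = 202 * 267 / 92 = 53934 / 92 = 586.24 ≈ 586

586 individuals


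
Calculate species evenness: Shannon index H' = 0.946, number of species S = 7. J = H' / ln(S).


ln(7) = 1.94591
J = H' / ln(S) = 0.946 / 1.94591 = 0.486148 ≈ 0.4861

0.4861


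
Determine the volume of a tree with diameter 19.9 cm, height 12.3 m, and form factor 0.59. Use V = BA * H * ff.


(D/200)^2 = (19.9/200)^2 = 0.0995^2 = 0.00990025
BA = 3.141593 * 0.00990025 = 0.0311026 m^2
V = 0.0311026 * 12.3 * 0.59 = 0.225712 ≈ 0.226 m^3

0.226 m^3


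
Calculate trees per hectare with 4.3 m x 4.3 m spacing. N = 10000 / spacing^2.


N = 10000 / 4.3^2 = 10000 / 18.49 = 540.833 ≈ 541 trees/ha

541 trees/ha


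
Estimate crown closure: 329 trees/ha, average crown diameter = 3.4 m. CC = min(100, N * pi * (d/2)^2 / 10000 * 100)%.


(d/2)^2 = (3.4/2)^2 = 1.7^2 = 2.89
Crown area = 3.141593 * 2.89 = 9.07920 m^2
N * area / 10000 * 100 = 329 * 9.07920 / 10000 * 100 = 29.8706
CC = min(100, 29.8706) = 29.8706 ≈ 29.9%

29.9%


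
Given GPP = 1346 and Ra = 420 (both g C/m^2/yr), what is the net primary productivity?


NPP = GPP - Ra = 1346 - 420 = 926 g C/m^2/yr

926 g C/m^2/yr


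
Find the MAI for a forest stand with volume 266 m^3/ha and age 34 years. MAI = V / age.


MAI = 266 / 34 = 7.8235 ≈ 7.82 m^3/ha/yr

7.82 m^3/ha/yr


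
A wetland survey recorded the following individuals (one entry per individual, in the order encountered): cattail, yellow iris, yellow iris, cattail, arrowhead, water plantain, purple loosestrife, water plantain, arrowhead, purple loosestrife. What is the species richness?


Total individuals logged = 10
Distinct species (count of individuals): cattail (2), yellow iris (2), arrowhead (2), water plantain (2), purple loosestrife (2)
Species richness = number of distinct species = 5

5


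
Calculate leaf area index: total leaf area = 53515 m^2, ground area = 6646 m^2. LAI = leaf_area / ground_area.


LAI = 53515 / 6646 = 8.0522 ≈ 8.05

8.05


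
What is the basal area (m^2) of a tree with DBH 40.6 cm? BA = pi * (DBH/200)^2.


D/200 = 40.6/200 = 0.203 m
(D/200)^2 = 0.203^2 = 0.041209
BA = 3.141593 * 0.041209 = 0.129462 ≈ 0.1295 m^2

0.1295 m^2


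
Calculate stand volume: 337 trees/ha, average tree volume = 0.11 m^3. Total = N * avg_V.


V_stand = 337 * 0.11 = 37.07 ≈ 37.1 m^3/ha

37.1 m^3/ha


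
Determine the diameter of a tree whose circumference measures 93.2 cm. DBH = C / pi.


DBH = C / pi = 93.2 / 3.141593 = 29.6665 ≈ 29.67 cm

29.67 cm


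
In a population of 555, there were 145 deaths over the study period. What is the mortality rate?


Mortality rate = 145 / 555 = 0.261261 ≈ 0.2613

0.2613


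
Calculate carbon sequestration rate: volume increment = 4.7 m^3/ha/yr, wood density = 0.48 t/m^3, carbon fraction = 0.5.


C = 4.7 * 0.48 * 0.5 = 1.128 ≈ 1.13 t C/ha/yr

1.13 t C/ha/yr


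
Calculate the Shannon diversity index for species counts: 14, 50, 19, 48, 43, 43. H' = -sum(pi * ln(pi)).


Total N = 14 + 50 + 19 + 48 + 43 + 43 = 217
Per-species terms:
  p = 14/217 = 0.064516; ln(p) = -2.740842; p*ln(p) = 0.064516 * (-2.740842) = -0.176828
  p = 50/217 = 0.230415; ln(p) = -1.467873; p*ln(p) = 0.230415 * (-1.467873) = -0.338220
  p = 19/217 = 0.087558; ln(p) = -2.435454; p*ln(p) = 0.087558 * (-2.435454) = -0.213243
  p = 48/217 = 0.221198; ln(p) = -1.508697; p*ln(p) = 0.221198 * (-1.508697) = -0.333721
  p = 43/217 = 0.198157; ln(p) = -1.618696; p*ln(p) = 0.198157 * (-1.618696) = -0.320756
  p = 43/217 = 0.198157; ln(p) = -1.618696; p*ln(p) = 0.198157 * (-1.618696) = -0.320756
sum(p*ln(p)) = (-0.176828) + (-0.338220) + (-0.213243) + (-0.333721) + (-0.320756) + (-0.320756) = -1.703524
H' = -(-1.703524) = 1.703524 ≈ 1.7035

1.7035


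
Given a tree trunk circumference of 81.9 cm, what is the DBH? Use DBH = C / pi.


DBH = C / pi = 81.9 / 3.141593 = 26.0696 ≈ 26.07 cm

26.07 cm


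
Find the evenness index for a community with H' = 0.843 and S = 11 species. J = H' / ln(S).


ln(11) = 2.39790
J = H' / ln(S) = 0.843 / 2.39790 = 0.351558 ≈ 0.3516

0.3516


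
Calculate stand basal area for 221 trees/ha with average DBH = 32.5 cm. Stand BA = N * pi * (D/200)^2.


(D/200)^2 = (32.5/200)^2 = 0.1625^2 = 0.02640625
Individual BA = 3.141593 * 0.02640625 = 0.0829577 m^2
Stand BA = 221 * 0.0829577 = 18.3337 ≈ 18.33 m^2/ha

18.33 m^2/ha


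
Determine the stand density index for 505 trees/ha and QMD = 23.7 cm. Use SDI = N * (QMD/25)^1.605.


QMD/25 = 23.7/25 = 0.948
(0.948)^1.605 = exp(1.605 * ln(0.948)) = exp(1.605 * (-0.0534008)) = exp(-0.0857083) = 0.917862
SDI = 505 * 0.917862 = 463.520 ≈ 464

464


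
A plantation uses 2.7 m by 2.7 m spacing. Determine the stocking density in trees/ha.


N = 10000 / 2.7^2 = 10000 / 7.29 = 1371.74 ≈ 1372 trees/ha

1372 trees/ha


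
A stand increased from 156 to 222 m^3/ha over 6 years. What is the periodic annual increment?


PAI = (V2 - V1) / period = (222 - 156) / 6 = 66 / 6 = 11.00 m^3/ha/yr

11.00 m^3/ha/yr


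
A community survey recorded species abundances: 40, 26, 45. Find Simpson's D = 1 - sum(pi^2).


Total N = 40 + 26 + 45 = 111
Per-species terms:
  p = 40/111 = 0.360360; p^2 = 0.360360^2 = 0.129859
  p = 26/111 = 0.234234; p^2 = 0.234234^2 = 0.054866
  p = 45/111 = 0.405405; p^2 = 0.405405^2 = 0.164353
sum(p^2) = 0.129859 + 0.054866 + 0.164353 = 0.349078
D = 1 - 0.349078 = 0.650922 ≈ 0.6509

0.6509


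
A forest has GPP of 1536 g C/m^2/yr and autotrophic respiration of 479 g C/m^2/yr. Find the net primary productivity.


NPP = GPP - Ra = 1536 - 479 = 1057 g C/m^2/yr

1057 g C/m^2/yr


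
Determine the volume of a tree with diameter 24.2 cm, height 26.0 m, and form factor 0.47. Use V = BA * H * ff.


(D/200)^2 = (24.2/200)^2 = 0.121^2 = 0.014641
BA = 3.141593 * 0.014641 = 0.0459961 m^2
V = 0.0459961 * 26.0 * 0.47 = 0.562072 ≈ 0.562 m^3

0.562 m^3


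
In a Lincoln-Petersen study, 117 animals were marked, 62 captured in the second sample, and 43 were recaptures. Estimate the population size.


N = M * C / R = 117 * 62 / 43 = 7254 / 43 = 168.70 ≈ 169

169 individuals


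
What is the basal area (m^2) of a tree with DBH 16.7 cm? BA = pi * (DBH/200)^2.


D/200 = 16.7/200 = 0.0835 m
(D/200)^2 = 0.0835^2 = 0.00697225
BA = 3.141593 * 0.00697225 = 0.0219040 ≈ 0.0219 m^2

0.0219 m^2


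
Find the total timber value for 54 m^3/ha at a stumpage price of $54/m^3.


Value = 54 * 54 = $2916/ha

$2916/ha


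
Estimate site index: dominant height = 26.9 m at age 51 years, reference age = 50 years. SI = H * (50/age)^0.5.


50/51 = 0.980392
(0.980392)^0.5 = 0.990147
SI = 26.9 * 0.990147 = 26.6350 ≈ 26.6 m

26.6 m


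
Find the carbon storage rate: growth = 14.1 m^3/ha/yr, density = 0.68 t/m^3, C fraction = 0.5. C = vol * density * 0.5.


C = 14.1 * 0.68 * 0.5 = 4.794 ≈ 4.79 t C/ha/yr

4.79 t C/ha/yr


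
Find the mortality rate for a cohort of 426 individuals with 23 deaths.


Mortality rate = 23 / 426 = 0.053991 ≈ 0.0540

0.0540


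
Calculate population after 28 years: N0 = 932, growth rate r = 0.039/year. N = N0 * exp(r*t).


r*t = 0.039 * 28 = 1.092
exp(1.092) = 2.98023
N = 932 * 2.98023 = 2777.57 ≈ 2778

2778


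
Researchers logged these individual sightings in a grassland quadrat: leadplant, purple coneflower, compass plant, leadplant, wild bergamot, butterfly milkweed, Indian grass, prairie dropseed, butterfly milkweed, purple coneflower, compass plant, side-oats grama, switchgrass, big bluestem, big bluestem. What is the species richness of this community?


Total individuals logged = 15
Distinct species (count of individuals): leadplant (2), purple coneflower (2), compass plant (2), wild bergamot (1), butterfly milkweed (2), Indian grass (1), prairie dropseed (1), side-oats grama (1), switchgrass (1), big bluestem (2)
Species richness = number of distinct species = 10

10
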